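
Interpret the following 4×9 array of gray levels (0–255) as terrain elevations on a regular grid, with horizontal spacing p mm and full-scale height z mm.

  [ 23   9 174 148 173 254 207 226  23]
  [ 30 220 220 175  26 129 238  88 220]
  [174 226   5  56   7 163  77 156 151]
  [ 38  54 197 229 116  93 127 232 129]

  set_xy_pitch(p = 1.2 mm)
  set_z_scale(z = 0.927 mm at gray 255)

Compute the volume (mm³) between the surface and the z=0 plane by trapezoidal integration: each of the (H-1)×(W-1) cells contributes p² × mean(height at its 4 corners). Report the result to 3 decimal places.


16.994

height_mm = gray/255 × 0.927; cell vol = 1.2² × mean(4 corners)
unit = 1.2² × 0.927 / (4×255) = 0.00130871 mm³ per gray-sum
row 0: Σ corner-gray over 8 cells = 4870  → 6.3734
row 1: Σ corner-gray over 8 cells = 4147  → 5.4272
row 2: Σ corner-gray over 8 cells = 3968  → 5.1929
Σ rows: total corner-gray = 12985  → 16.9935 mm³


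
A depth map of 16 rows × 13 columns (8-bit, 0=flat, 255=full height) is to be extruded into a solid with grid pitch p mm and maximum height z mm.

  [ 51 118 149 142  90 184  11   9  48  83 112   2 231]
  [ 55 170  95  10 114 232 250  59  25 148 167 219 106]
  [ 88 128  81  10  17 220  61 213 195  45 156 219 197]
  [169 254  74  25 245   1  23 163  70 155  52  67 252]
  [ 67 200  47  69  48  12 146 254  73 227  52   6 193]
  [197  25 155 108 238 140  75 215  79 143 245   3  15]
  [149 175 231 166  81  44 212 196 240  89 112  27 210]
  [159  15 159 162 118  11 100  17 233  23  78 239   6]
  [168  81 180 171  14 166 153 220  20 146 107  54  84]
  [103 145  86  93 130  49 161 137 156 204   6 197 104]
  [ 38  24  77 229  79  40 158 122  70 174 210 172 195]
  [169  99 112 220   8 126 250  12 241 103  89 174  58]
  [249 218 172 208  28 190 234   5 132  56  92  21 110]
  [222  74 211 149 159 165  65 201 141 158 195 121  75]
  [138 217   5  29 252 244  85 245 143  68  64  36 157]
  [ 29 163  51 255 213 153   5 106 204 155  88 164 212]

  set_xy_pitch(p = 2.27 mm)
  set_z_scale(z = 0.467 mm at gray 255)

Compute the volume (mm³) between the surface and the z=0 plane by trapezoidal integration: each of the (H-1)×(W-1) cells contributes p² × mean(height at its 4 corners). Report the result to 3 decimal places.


height_mm = gray/255 × 0.467; cell vol = 2.27² × mean(4 corners)
unit = 2.27² × 0.467 / (4×255) = 0.00235922 mm³ per gray-sum
row 0: Σ corner-gray over 12 cells = 5317  → 12.5440
row 1: Σ corner-gray over 12 cells = 6114  → 14.4243
row 2: Σ corner-gray over 12 cells = 5654  → 13.3390
row 3: Σ corner-gray over 12 cells = 5207  → 12.2845
row 4: Σ corner-gray over 12 cells = 5592  → 13.1928
row 5: Σ corner-gray over 12 cells = 6569  → 15.4977
row 6: Σ corner-gray over 12 cells = 5980  → 14.1081
row 7: Σ corner-gray over 12 cells = 5351  → 12.6242
row 8: Σ corner-gray over 12 cells = 5811  → 13.7094
row 9: Σ corner-gray over 12 cells = 5878  → 13.8675
row 10: Σ corner-gray over 12 cells = 6038  → 14.2450
row 11: Σ corner-gray over 12 cells = 6166  → 14.5469
row 12: Σ corner-gray over 12 cells = 6646  → 15.6794
row 13: Σ corner-gray over 12 cells = 6646  → 15.6794
row 14: Σ corner-gray over 12 cells = 6426  → 15.1603
Σ rows: total corner-gray = 89395  → 210.9025 mm³

210.902


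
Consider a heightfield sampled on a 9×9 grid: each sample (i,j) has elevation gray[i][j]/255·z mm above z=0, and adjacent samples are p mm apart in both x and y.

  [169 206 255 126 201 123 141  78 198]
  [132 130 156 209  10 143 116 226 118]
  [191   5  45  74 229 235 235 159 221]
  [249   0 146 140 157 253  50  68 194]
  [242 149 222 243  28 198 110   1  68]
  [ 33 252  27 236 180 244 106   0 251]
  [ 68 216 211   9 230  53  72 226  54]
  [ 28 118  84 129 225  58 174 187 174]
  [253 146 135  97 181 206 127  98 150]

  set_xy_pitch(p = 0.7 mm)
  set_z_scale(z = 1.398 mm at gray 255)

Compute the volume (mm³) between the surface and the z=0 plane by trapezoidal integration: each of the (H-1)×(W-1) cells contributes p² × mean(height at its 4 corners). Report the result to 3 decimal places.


24.279

height_mm = gray/255 × 1.398; cell vol = 0.7² × mean(4 corners)
unit = 0.7² × 1.398 / (4×255) = 0.000671588 mm³ per gray-sum
row 0: Σ corner-gray over 8 cells = 4857  → 3.2619
row 1: Σ corner-gray over 8 cells = 4606  → 3.0933
row 2: Σ corner-gray over 8 cells = 4447  → 2.9866
row 3: Σ corner-gray over 8 cells = 4283  → 2.8764
row 4: Σ corner-gray over 8 cells = 4586  → 3.0799
row 5: Σ corner-gray over 8 cells = 4530  → 3.0423
row 6: Σ corner-gray over 8 cells = 4308  → 2.8932
row 7: Σ corner-gray over 8 cells = 4535  → 3.0457
Σ rows: total corner-gray = 36152  → 24.2793 mm³


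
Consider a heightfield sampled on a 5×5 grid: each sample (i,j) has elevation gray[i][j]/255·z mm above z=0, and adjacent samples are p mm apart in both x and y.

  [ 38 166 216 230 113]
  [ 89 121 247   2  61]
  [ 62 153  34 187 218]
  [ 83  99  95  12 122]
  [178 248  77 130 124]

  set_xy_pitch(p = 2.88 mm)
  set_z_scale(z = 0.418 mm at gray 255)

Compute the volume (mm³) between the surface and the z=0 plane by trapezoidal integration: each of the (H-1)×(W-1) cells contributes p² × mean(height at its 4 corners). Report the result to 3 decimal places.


height_mm = gray/255 × 0.418; cell vol = 2.88² × mean(4 corners)
unit = 2.88² × 0.418 / (4×255) = 0.00339908 mm³ per gray-sum
row 0: Σ corner-gray over 4 cells = 2265  → 7.6989
row 1: Σ corner-gray over 4 cells = 1918  → 6.5194
row 2: Σ corner-gray over 4 cells = 1645  → 5.5915
row 3: Σ corner-gray over 4 cells = 1829  → 6.2169
Σ rows: total corner-gray = 7657  → 26.0267 mm³

26.027


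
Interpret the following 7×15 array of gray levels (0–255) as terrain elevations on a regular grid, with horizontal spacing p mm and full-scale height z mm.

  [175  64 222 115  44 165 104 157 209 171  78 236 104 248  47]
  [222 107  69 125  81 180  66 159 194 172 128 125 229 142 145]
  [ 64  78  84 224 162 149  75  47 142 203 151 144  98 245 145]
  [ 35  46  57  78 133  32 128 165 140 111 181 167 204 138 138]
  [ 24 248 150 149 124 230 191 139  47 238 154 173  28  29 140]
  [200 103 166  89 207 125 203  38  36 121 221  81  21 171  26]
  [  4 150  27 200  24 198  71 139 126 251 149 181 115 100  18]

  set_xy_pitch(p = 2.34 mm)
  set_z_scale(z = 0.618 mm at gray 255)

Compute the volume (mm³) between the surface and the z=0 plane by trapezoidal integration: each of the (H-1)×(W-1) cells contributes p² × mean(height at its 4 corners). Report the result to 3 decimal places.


147.240

height_mm = gray/255 × 0.618; cell vol = 2.34² × mean(4 corners)
unit = 2.34² × 0.618 / (4×255) = 0.00331757 mm³ per gray-sum
row 0: Σ corner-gray over 14 cells = 7977  → 26.4643
row 1: Σ corner-gray over 14 cells = 7734  → 25.6581
row 2: Σ corner-gray over 14 cells = 7146  → 23.7074
row 3: Σ corner-gray over 14 cells = 7297  → 24.2083
row 4: Σ corner-gray over 14 cells = 7354  → 24.3974
row 5: Σ corner-gray over 14 cells = 6874  → 22.8050
Σ rows: total corner-gray = 44382  → 147.2404 mm³


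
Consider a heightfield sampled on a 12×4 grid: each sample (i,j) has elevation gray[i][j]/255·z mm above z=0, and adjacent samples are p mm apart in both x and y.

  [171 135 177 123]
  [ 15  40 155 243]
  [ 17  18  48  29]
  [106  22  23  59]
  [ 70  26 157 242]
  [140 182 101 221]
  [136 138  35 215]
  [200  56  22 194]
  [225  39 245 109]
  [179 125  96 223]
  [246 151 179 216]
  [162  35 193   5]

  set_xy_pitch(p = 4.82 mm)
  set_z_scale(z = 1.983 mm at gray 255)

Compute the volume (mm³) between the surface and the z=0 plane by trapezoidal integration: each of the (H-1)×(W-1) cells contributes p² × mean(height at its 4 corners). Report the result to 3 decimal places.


height_mm = gray/255 × 1.983; cell vol = 4.82² × mean(4 corners)
unit = 4.82² × 1.983 / (4×255) = 0.0451665 mm³ per gray-sum
row 0: Σ corner-gray over 3 cells = 1566  → 70.7308
row 1: Σ corner-gray over 3 cells = 826  → 37.3075
row 2: Σ corner-gray over 3 cells = 433  → 19.5571
row 3: Σ corner-gray over 3 cells = 933  → 42.1404
row 4: Σ corner-gray over 3 cells = 1605  → 72.4923
row 5: Σ corner-gray over 3 cells = 1624  → 73.3504
row 6: Σ corner-gray over 3 cells = 1247  → 56.3226
row 7: Σ corner-gray over 3 cells = 1452  → 65.5818
row 8: Σ corner-gray over 3 cells = 1746  → 78.8607
row 9: Σ corner-gray over 3 cells = 1966  → 88.7974
row 10: Σ corner-gray over 3 cells = 1745  → 78.8156
Σ rows: total corner-gray = 15143  → 683.9566 mm³

683.957


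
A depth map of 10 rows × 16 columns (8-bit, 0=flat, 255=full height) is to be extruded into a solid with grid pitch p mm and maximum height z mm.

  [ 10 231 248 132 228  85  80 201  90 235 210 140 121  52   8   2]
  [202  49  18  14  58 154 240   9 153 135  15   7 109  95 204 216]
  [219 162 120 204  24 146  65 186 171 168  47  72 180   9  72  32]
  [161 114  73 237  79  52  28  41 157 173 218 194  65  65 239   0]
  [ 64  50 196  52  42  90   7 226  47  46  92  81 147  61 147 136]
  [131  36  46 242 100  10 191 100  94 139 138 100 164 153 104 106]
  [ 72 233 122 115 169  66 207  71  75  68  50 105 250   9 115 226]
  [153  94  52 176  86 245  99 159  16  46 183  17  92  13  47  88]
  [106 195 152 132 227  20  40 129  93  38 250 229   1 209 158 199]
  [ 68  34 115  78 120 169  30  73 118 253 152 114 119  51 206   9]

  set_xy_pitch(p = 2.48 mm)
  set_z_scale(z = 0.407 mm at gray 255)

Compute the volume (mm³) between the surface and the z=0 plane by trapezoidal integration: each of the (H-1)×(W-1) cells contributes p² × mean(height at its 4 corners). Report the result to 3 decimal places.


150.185

height_mm = gray/255 × 0.407; cell vol = 2.48² × mean(4 corners)
unit = 2.48² × 0.407 / (4×255) = 0.00245413 mm³ per gray-sum
row 0: Σ corner-gray over 15 cells = 7072  → 17.3556
row 1: Σ corner-gray over 15 cells = 6441  → 15.8071
row 2: Σ corner-gray over 15 cells = 7134  → 17.5078
row 3: Σ corner-gray over 15 cells = 6399  → 15.7040
row 4: Σ corner-gray over 15 cells = 6239  → 15.3113
row 5: Σ corner-gray over 15 cells = 7079  → 17.3728
row 6: Σ corner-gray over 15 cells = 6499  → 15.9494
row 7: Σ corner-gray over 15 cells = 6942  → 17.0366
row 8: Σ corner-gray over 15 cells = 7392  → 18.1409
Σ rows: total corner-gray = 61197  → 150.1854 mm³


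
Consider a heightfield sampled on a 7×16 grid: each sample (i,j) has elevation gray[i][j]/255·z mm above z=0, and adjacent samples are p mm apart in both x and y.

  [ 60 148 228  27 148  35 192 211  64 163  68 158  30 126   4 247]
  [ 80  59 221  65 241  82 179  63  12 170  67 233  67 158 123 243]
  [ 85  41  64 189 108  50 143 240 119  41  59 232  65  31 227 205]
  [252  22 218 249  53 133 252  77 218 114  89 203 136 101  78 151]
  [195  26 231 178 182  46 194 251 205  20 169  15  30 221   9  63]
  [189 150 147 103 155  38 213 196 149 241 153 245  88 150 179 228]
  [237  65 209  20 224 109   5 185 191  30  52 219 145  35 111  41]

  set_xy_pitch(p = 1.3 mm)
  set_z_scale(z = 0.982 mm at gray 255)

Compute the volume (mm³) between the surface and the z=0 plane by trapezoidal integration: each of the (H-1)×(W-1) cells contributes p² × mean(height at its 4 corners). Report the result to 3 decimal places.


77.244

height_mm = gray/255 × 0.982; cell vol = 1.3² × mean(4 corners)
unit = 1.3² × 0.982 / (4×255) = 0.00162704 mm³ per gray-sum
row 0: Σ corner-gray over 15 cells = 7314  → 11.9002
row 1: Σ corner-gray over 15 cells = 7311  → 11.8953
row 2: Σ corner-gray over 15 cells = 7797  → 12.6860
row 3: Σ corner-gray over 15 cells = 8101  → 13.1806
row 4: Σ corner-gray over 15 cells = 8643  → 14.0625
row 5: Σ corner-gray over 15 cells = 8309  → 13.5191
Σ rows: total corner-gray = 47475  → 77.2437 mm³


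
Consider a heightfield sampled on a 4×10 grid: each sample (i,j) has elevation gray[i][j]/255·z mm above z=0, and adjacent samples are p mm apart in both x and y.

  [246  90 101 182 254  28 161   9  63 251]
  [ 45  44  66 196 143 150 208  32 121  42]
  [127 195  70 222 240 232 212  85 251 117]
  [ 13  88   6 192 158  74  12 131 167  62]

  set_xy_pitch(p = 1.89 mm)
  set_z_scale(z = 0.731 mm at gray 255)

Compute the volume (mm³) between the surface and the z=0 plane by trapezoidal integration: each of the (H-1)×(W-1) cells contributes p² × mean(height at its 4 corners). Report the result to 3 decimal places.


37.207

height_mm = gray/255 × 0.731; cell vol = 1.89² × mean(4 corners)
unit = 1.89² × 0.731 / (4×255) = 0.00256 mm³ per gray-sum
row 0: Σ corner-gray over 9 cells = 4280  → 10.9568
row 1: Σ corner-gray over 9 cells = 5265  → 13.4784
row 2: Σ corner-gray over 9 cells = 4989  → 12.7719
Σ rows: total corner-gray = 14534  → 37.2071 mm³


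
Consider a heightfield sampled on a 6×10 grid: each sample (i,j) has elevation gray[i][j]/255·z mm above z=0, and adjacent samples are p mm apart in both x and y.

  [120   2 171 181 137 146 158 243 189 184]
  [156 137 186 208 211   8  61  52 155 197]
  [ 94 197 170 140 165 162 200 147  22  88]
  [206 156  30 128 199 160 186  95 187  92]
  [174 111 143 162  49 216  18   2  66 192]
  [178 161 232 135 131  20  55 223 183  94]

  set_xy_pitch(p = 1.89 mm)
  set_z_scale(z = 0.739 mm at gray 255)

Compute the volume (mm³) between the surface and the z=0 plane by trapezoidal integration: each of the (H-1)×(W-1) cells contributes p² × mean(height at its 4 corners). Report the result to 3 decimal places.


height_mm = gray/255 × 0.739; cell vol = 1.89² × mean(4 corners)
unit = 1.89² × 0.739 / (4×255) = 0.00258802 mm³ per gray-sum
row 0: Σ corner-gray over 9 cells = 5147  → 13.3205
row 1: Σ corner-gray over 9 cells = 4977  → 12.8806
row 2: Σ corner-gray over 9 cells = 5168  → 13.3749
row 3: Σ corner-gray over 9 cells = 4480  → 11.5943
row 4: Σ corner-gray over 9 cells = 4452  → 11.5219
Σ rows: total corner-gray = 24224  → 62.6922 mm³

62.692


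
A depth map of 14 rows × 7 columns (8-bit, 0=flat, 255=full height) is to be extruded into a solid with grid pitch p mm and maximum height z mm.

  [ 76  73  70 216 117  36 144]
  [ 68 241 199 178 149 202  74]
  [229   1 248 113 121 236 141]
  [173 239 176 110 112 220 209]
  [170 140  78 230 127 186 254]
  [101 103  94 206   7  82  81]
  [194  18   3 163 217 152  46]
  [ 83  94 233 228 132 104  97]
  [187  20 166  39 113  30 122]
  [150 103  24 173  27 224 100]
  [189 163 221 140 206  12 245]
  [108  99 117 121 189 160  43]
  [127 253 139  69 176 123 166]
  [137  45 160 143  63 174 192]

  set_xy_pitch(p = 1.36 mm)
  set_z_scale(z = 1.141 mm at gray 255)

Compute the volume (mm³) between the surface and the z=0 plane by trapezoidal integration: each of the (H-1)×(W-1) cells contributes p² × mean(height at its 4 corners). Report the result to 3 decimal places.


height_mm = gray/255 × 1.141; cell vol = 1.36² × mean(4 corners)
unit = 1.36² × 1.141 / (4×255) = 0.00206901 mm³ per gray-sum
row 0: Σ corner-gray over 6 cells = 3324  → 6.8774
row 1: Σ corner-gray over 6 cells = 3888  → 8.0443
row 2: Σ corner-gray over 6 cells = 3904  → 8.0774
row 3: Σ corner-gray over 6 cells = 4042  → 8.3630
row 4: Σ corner-gray over 6 cells = 3112  → 6.4388
row 5: Σ corner-gray over 6 cells = 2512  → 5.1974
row 6: Σ corner-gray over 6 cells = 3108  → 6.4305
row 7: Σ corner-gray over 6 cells = 2807  → 5.8077
row 8: Σ corner-gray over 6 cells = 2397  → 4.9594
row 9: Σ corner-gray over 6 cells = 3270  → 6.7657
row 10: Σ corner-gray over 6 cells = 3441  → 7.1195
row 11: Σ corner-gray over 6 cells = 3336  → 6.9022
row 12: Σ corner-gray over 6 cells = 3312  → 6.8526
Σ rows: total corner-gray = 42453  → 87.8358 mm³

87.836


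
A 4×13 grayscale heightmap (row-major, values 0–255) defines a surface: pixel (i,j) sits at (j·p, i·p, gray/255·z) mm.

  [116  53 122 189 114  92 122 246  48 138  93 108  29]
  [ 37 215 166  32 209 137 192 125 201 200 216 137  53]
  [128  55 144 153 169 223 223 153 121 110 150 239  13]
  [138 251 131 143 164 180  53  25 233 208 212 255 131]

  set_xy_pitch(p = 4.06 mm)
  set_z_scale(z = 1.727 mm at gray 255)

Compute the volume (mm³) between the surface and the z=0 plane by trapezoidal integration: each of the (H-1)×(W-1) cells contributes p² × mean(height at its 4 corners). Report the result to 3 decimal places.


600.490

height_mm = gray/255 × 1.727; cell vol = 4.06² × mean(4 corners)
unit = 4.06² × 1.727 / (4×255) = 0.027909 mm³ per gray-sum
row 0: Σ corner-gray over 12 cells = 6545  → 182.6644
row 1: Σ corner-gray over 12 cells = 7371  → 205.7172
row 2: Σ corner-gray over 12 cells = 7600  → 212.1084
Σ rows: total corner-gray = 21516  → 600.4900 mm³


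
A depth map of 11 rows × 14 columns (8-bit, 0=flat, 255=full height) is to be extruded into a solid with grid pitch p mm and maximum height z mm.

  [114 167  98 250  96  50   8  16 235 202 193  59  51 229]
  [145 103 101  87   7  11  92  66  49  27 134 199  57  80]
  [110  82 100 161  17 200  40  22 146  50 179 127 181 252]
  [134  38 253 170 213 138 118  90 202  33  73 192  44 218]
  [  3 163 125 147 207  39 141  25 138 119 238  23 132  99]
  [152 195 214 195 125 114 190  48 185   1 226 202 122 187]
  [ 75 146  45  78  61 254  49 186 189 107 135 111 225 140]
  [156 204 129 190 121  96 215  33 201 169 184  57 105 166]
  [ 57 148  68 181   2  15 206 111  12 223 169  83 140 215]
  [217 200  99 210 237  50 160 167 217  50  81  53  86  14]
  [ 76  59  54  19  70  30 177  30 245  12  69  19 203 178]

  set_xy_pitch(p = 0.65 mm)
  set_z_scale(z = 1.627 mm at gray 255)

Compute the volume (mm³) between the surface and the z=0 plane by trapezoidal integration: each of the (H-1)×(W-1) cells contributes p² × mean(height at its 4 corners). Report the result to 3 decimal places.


height_mm = gray/255 × 1.627; cell vol = 0.65² × mean(4 corners)
unit = 0.65² × 1.627 / (4×255) = 0.000673929 mm³ per gray-sum
row 0: Σ corner-gray over 13 cells = 5284  → 3.5610
row 1: Σ corner-gray over 13 cells = 5063  → 3.4121
row 2: Σ corner-gray over 13 cells = 6452  → 4.3482
row 3: Σ corner-gray over 13 cells = 6576  → 4.4318
row 4: Σ corner-gray over 13 cells = 7069  → 4.7640
row 5: Σ corner-gray over 13 cells = 7360  → 4.9601
row 6: Σ corner-gray over 13 cells = 7117  → 4.7964
row 7: Σ corner-gray over 13 cells = 6718  → 4.5275
row 8: Σ corner-gray over 13 cells = 6439  → 4.3394
row 9: Σ corner-gray over 13 cells = 5679  → 3.8272
Σ rows: total corner-gray = 63757  → 42.9677 mm³

42.968


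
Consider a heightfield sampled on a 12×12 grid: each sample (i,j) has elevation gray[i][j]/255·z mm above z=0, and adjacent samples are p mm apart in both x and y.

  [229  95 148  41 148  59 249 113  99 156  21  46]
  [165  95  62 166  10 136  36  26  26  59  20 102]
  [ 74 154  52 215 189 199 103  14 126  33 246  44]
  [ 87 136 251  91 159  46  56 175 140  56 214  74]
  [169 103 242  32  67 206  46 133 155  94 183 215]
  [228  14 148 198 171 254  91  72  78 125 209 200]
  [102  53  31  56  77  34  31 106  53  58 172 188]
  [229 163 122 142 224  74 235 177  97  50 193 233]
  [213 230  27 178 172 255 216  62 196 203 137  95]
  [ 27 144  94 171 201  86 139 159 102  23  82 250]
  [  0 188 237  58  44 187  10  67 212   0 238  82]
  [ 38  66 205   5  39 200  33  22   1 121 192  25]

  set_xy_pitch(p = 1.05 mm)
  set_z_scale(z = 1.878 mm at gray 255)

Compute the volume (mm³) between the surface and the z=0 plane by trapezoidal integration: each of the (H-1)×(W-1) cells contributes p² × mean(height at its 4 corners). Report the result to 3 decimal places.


119.013

height_mm = gray/255 × 1.878; cell vol = 1.05² × mean(4 corners)
unit = 1.05² × 1.878 / (4×255) = 0.0020299 mm³ per gray-sum
row 0: Σ corner-gray over 11 cells = 4072  → 8.2657
row 1: Σ corner-gray over 11 cells = 4319  → 8.7671
row 2: Σ corner-gray over 11 cells = 5589  → 11.3451
row 3: Σ corner-gray over 11 cells = 5715  → 11.6009
row 4: Σ corner-gray over 11 cells = 6054  → 12.2890
row 5: Σ corner-gray over 11 cells = 4780  → 9.7029
row 6: Σ corner-gray over 11 cells = 5048  → 10.2469
row 7: Σ corner-gray over 11 cells = 7076  → 14.3636
row 8: Σ corner-gray over 11 cells = 6339  → 12.8675
row 9: Σ corner-gray over 11 cells = 5243  → 10.6428
row 10: Σ corner-gray over 11 cells = 4395  → 8.9214
Σ rows: total corner-gray = 58630  → 119.0129 mm³


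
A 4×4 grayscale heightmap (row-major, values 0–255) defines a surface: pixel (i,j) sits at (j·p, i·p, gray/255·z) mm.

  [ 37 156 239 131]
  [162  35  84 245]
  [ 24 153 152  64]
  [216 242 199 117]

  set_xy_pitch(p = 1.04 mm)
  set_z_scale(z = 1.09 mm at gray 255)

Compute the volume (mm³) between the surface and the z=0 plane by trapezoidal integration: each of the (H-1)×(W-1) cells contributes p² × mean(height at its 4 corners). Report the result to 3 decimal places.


height_mm = gray/255 × 1.09; cell vol = 1.04² × mean(4 corners)
unit = 1.04² × 1.09 / (4×255) = 0.00115583 mm³ per gray-sum
row 0: Σ corner-gray over 3 cells = 1603  → 1.8528
row 1: Σ corner-gray over 3 cells = 1343  → 1.5523
row 2: Σ corner-gray over 3 cells = 1913  → 2.2111
Σ rows: total corner-gray = 4859  → 5.6162 mm³

5.616


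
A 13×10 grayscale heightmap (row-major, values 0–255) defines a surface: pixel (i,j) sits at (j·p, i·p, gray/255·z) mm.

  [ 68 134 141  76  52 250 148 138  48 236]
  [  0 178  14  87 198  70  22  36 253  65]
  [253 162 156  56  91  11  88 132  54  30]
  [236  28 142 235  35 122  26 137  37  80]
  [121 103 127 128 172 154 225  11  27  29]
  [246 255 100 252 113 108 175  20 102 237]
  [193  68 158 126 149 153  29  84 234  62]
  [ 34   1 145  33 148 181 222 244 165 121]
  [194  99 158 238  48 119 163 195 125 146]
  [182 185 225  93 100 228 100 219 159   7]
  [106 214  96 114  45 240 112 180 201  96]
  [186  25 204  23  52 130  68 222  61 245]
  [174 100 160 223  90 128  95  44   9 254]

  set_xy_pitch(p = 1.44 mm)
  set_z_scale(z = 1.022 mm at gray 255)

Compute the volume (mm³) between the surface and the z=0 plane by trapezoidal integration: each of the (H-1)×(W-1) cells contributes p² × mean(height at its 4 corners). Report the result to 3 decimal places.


height_mm = gray/255 × 1.022; cell vol = 1.44² × mean(4 corners)
unit = 1.44² × 1.022 / (4×255) = 0.00207767 mm³ per gray-sum
row 0: Σ corner-gray over 9 cells = 4059  → 8.4332
row 1: Σ corner-gray over 9 cells = 3564  → 7.4048
row 2: Σ corner-gray over 9 cells = 3623  → 7.5274
row 3: Σ corner-gray over 9 cells = 3884  → 8.0697
row 4: Σ corner-gray over 9 cells = 4777  → 9.9250
row 5: Σ corner-gray over 9 cells = 4990  → 10.3676
row 6: Σ corner-gray over 9 cells = 4690  → 9.7443
row 7: Σ corner-gray over 9 cells = 5063  → 10.5192
row 8: Σ corner-gray over 9 cells = 5437  → 11.2963
row 9: Σ corner-gray over 9 cells = 5413  → 11.2464
row 10: Σ corner-gray over 9 cells = 4607  → 9.5718
row 11: Σ corner-gray over 9 cells = 4127  → 8.5745
Σ rows: total corner-gray = 54234  → 112.6801 mm³

112.680


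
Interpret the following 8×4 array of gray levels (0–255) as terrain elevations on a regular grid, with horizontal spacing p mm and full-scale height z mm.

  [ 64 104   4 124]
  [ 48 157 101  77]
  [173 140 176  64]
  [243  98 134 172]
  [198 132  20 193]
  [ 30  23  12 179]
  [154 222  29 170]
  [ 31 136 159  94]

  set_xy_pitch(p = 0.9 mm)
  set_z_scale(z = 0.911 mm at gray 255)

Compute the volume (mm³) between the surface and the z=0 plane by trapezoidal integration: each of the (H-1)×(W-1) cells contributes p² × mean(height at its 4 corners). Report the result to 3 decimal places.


6.871

height_mm = gray/255 × 0.911; cell vol = 0.9² × mean(4 corners)
unit = 0.9² × 0.911 / (4×255) = 0.000723441 mm³ per gray-sum
row 0: Σ corner-gray over 3 cells = 1045  → 0.7560
row 1: Σ corner-gray over 3 cells = 1510  → 1.0924
row 2: Σ corner-gray over 3 cells = 1748  → 1.2646
row 3: Σ corner-gray over 3 cells = 1574  → 1.1387
row 4: Σ corner-gray over 3 cells = 974  → 0.7046
row 5: Σ corner-gray over 3 cells = 1105  → 0.7994
row 6: Σ corner-gray over 3 cells = 1541  → 1.1148
Σ rows: total corner-gray = 9497  → 6.8705 mm³


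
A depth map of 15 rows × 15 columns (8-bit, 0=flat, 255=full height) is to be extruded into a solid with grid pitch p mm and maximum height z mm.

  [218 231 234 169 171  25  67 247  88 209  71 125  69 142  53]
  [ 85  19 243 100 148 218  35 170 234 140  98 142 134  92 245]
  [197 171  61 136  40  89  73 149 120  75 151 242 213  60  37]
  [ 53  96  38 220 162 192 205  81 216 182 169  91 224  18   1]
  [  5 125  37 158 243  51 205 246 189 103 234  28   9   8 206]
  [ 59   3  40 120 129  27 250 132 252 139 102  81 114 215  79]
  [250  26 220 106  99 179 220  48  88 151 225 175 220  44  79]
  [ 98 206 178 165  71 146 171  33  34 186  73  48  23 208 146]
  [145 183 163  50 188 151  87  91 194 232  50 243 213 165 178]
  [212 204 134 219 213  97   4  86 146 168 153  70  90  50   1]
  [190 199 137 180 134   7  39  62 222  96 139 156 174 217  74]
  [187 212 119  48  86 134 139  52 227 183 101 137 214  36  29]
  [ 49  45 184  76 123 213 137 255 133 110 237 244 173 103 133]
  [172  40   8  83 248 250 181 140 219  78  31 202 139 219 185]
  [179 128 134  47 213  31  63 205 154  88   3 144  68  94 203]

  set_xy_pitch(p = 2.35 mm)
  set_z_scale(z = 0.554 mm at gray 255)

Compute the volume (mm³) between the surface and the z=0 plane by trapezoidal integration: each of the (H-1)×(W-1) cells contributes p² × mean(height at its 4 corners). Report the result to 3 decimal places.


height_mm = gray/255 × 0.554; cell vol = 2.35² × mean(4 corners)
unit = 2.35² × 0.554 / (4×255) = 0.00299948 mm³ per gray-sum
row 0: Σ corner-gray over 14 cells = 7843  → 23.5249
row 1: Σ corner-gray over 14 cells = 7270  → 21.8062
row 2: Σ corner-gray over 14 cells = 7236  → 21.7042
row 3: Σ corner-gray over 14 cells = 7325  → 21.9712
row 4: Σ corner-gray over 14 cells = 6829  → 20.4834
row 5: Σ corner-gray over 14 cells = 7277  → 21.8272
row 6: Σ corner-gray over 14 cells = 7259  → 21.7732
row 7: Σ corner-gray over 14 cells = 7671  → 23.0090
row 8: Σ corner-gray over 14 cells = 7824  → 23.4679
row 9: Σ corner-gray over 14 cells = 7269  → 21.8032
row 10: Σ corner-gray over 14 cells = 7380  → 22.1361
row 11: Σ corner-gray over 14 cells = 7840  → 23.5159
row 12: Σ corner-gray over 14 cells = 8281  → 24.8387
row 13: Σ corner-gray over 14 cells = 7159  → 21.4732
Σ rows: total corner-gray = 104463  → 313.3342 mm³

313.334


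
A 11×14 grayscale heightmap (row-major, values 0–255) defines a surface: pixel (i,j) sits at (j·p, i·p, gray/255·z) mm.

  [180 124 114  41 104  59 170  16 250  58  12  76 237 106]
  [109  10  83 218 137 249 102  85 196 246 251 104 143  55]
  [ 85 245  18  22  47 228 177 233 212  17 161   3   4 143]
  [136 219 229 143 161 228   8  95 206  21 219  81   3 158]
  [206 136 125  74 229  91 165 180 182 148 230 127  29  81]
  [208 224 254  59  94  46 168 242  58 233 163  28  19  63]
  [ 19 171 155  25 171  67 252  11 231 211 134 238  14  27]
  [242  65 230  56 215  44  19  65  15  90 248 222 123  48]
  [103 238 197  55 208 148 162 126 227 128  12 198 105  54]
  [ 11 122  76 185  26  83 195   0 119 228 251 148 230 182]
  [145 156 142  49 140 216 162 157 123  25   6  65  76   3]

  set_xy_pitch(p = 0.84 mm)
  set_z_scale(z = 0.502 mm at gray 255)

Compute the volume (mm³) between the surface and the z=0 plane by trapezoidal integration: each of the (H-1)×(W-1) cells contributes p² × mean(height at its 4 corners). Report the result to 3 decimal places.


height_mm = gray/255 × 0.502; cell vol = 0.84² × mean(4 corners)
unit = 0.84² × 0.502 / (4×255) = 0.000347266 mm³ per gray-sum
row 0: Σ corner-gray over 13 cells = 6620  → 2.2989
row 1: Σ corner-gray over 13 cells = 6774  → 2.3524
row 2: Σ corner-gray over 13 cells = 6482  → 2.2510
row 3: Σ corner-gray over 13 cells = 7239  → 2.5139
row 4: Σ corner-gray over 13 cells = 7166  → 2.4885
row 5: Σ corner-gray over 13 cells = 6853  → 2.3798
row 6: Σ corner-gray over 13 cells = 6480  → 2.2503
row 7: Σ corner-gray over 13 cells = 6839  → 2.3750
row 8: Σ corner-gray over 13 cells = 7284  → 2.5295
row 9: Σ corner-gray over 13 cells = 6301  → 2.1881
Σ rows: total corner-gray = 68038  → 23.6273 mm³

23.627


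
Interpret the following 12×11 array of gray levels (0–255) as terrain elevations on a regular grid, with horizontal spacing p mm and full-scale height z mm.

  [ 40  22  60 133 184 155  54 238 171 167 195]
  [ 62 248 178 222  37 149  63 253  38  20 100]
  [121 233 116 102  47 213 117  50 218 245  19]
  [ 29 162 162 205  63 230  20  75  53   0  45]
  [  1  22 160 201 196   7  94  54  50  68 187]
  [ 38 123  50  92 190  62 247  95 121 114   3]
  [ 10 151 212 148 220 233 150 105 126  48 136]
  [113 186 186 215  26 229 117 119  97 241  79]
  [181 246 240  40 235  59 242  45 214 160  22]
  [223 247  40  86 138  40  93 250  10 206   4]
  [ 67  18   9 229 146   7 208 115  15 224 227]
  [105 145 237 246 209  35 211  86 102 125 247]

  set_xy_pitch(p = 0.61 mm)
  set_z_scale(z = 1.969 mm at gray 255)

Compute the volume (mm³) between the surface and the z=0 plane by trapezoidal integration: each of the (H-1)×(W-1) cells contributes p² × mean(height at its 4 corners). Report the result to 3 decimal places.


40.530

height_mm = gray/255 × 1.969; cell vol = 0.61² × mean(4 corners)
unit = 0.61² × 1.969 / (4×255) = 0.000718299 mm³ per gray-sum
row 0: Σ corner-gray over 10 cells = 5181  → 3.7215
row 1: Σ corner-gray over 10 cells = 5400  → 3.8788
row 2: Σ corner-gray over 10 cells = 4836  → 3.4737
row 3: Σ corner-gray over 10 cells = 3906  → 2.8057
row 4: Σ corner-gray over 10 cells = 4121  → 2.9601
row 5: Σ corner-gray over 10 cells = 5161  → 3.7071
row 6: Σ corner-gray over 10 cells = 5956  → 4.2782
row 7: Σ corner-gray over 10 cells = 6189  → 4.4456
row 8: Σ corner-gray over 10 cells = 5612  → 4.0311
row 9: Σ corner-gray over 10 cells = 4683  → 3.3638
row 10: Σ corner-gray over 10 cells = 5380  → 3.8644
Σ rows: total corner-gray = 56425  → 40.5300 mm³


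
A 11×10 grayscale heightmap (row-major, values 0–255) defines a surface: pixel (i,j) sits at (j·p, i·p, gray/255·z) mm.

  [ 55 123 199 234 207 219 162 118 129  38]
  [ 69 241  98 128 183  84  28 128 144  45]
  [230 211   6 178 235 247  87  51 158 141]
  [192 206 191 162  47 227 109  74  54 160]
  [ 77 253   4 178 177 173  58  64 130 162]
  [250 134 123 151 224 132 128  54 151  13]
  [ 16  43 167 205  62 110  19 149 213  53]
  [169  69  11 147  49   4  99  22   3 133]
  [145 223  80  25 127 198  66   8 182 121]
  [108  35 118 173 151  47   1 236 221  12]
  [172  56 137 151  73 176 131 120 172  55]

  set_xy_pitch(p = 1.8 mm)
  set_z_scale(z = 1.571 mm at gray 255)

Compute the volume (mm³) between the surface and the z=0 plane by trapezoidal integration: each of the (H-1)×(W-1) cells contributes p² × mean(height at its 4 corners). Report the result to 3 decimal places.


219.680

height_mm = gray/255 × 1.571; cell vol = 1.8² × mean(4 corners)
unit = 1.8² × 1.571 / (4×255) = 0.00499024 mm³ per gray-sum
row 0: Σ corner-gray over 9 cells = 5057  → 25.2356
row 1: Σ corner-gray over 9 cells = 4899  → 24.4472
row 2: Σ corner-gray over 9 cells = 5209  → 25.9941
row 3: Σ corner-gray over 9 cells = 4805  → 23.9781
row 4: Σ corner-gray over 9 cells = 4770  → 23.8034
row 5: Σ corner-gray over 9 cells = 4462  → 22.2664
row 6: Σ corner-gray over 9 cells = 3115  → 15.5446
row 7: Σ corner-gray over 9 cells = 3194  → 15.9388
row 8: Σ corner-gray over 9 cells = 4168  → 20.7993
row 9: Σ corner-gray over 9 cells = 4343  → 21.6726
Σ rows: total corner-gray = 44022  → 219.6801 mm³


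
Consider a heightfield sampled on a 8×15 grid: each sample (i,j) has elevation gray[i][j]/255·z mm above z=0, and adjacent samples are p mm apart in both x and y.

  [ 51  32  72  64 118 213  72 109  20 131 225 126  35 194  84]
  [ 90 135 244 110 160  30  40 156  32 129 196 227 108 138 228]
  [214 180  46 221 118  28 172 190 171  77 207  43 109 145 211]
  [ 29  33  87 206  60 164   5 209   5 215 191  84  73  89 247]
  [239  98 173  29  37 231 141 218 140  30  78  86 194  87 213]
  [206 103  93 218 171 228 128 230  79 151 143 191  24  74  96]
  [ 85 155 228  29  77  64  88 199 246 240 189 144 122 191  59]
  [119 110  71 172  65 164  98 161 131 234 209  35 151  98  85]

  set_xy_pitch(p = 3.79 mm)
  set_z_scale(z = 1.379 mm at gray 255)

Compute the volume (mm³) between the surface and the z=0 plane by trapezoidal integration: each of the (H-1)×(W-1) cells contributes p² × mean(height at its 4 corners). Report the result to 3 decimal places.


992.599

height_mm = gray/255 × 1.379; cell vol = 3.79² × mean(4 corners)
unit = 3.79² × 1.379 / (4×255) = 0.0194197 mm³ per gray-sum
row 0: Σ corner-gray over 14 cells = 6685  → 129.8207
row 1: Σ corner-gray over 14 cells = 7567  → 146.9489
row 2: Σ corner-gray over 14 cells = 6957  → 135.1029
row 3: Σ corner-gray over 14 cells = 6654  → 129.2187
row 4: Σ corner-gray over 14 cells = 7504  → 145.7254
row 5: Σ corner-gray over 14 cells = 8056  → 156.4451
row 6: Σ corner-gray over 14 cells = 7690  → 149.3375
Σ rows: total corner-gray = 51113  → 992.5991 mm³


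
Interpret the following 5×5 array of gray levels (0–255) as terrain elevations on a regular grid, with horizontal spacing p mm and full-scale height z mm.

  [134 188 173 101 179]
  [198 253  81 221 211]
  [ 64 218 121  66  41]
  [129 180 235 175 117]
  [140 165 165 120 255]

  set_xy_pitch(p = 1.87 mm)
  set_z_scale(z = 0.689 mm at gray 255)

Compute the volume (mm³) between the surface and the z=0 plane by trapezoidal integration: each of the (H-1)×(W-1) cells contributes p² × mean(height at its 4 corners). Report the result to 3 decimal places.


height_mm = gray/255 × 0.689; cell vol = 1.87² × mean(4 corners)
unit = 1.87² × 0.689 / (4×255) = 0.00236212 mm³ per gray-sum
row 0: Σ corner-gray over 4 cells = 2756  → 6.5100
row 1: Σ corner-gray over 4 cells = 2434  → 5.7494
row 2: Σ corner-gray over 4 cells = 2341  → 5.5297
row 3: Σ corner-gray over 4 cells = 2721  → 6.4273
Σ rows: total corner-gray = 10252  → 24.2165 mm³

24.216


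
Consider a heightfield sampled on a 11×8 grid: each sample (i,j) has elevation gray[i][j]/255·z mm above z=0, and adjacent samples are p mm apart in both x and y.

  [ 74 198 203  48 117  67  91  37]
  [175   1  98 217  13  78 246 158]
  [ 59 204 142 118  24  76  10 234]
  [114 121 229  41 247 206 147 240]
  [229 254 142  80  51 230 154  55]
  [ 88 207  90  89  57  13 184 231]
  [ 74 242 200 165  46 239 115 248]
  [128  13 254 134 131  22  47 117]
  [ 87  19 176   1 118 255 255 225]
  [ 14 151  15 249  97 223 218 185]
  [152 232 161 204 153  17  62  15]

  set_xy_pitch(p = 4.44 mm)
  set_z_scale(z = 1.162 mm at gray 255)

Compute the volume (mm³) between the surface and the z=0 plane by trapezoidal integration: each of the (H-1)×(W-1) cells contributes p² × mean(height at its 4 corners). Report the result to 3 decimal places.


838.179

height_mm = gray/255 × 1.162; cell vol = 4.44² × mean(4 corners)
unit = 4.44² × 1.162 / (4×255) = 0.022458 mm³ per gray-sum
row 0: Σ corner-gray over 7 cells = 3198  → 71.8208
row 1: Σ corner-gray over 7 cells = 3080  → 69.1708
row 2: Σ corner-gray over 7 cells = 3777  → 84.8240
row 3: Σ corner-gray over 7 cells = 4442  → 99.7586
row 4: Σ corner-gray over 7 cells = 3705  → 83.2070
row 5: Σ corner-gray over 7 cells = 3935  → 88.3724
row 6: Σ corner-gray over 7 cells = 3783  → 84.9588
row 7: Σ corner-gray over 7 cells = 3407  → 76.5146
row 8: Σ corner-gray over 7 cells = 4065  → 91.2919
row 9: Σ corner-gray over 7 cells = 3930  → 88.2601
Σ rows: total corner-gray = 37322  → 838.1791 mm³


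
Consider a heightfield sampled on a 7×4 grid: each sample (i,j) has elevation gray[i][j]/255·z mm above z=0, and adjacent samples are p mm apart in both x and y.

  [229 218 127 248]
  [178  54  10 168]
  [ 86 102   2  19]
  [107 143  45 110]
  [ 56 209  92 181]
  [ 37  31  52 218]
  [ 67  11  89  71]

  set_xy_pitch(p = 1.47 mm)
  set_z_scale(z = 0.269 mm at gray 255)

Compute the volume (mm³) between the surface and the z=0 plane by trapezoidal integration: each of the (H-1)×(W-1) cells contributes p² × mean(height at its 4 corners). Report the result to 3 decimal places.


3.867

height_mm = gray/255 × 0.269; cell vol = 1.47² × mean(4 corners)
unit = 1.47² × 0.269 / (4×255) = 0.000569884 mm³ per gray-sum
row 0: Σ corner-gray over 3 cells = 1641  → 0.9352
row 1: Σ corner-gray over 3 cells = 787  → 0.4485
row 2: Σ corner-gray over 3 cells = 906  → 0.5163
row 3: Σ corner-gray over 3 cells = 1432  → 0.8161
row 4: Σ corner-gray over 3 cells = 1260  → 0.7181
row 5: Σ corner-gray over 3 cells = 759  → 0.4325
Σ rows: total corner-gray = 6785  → 3.8667 mm³


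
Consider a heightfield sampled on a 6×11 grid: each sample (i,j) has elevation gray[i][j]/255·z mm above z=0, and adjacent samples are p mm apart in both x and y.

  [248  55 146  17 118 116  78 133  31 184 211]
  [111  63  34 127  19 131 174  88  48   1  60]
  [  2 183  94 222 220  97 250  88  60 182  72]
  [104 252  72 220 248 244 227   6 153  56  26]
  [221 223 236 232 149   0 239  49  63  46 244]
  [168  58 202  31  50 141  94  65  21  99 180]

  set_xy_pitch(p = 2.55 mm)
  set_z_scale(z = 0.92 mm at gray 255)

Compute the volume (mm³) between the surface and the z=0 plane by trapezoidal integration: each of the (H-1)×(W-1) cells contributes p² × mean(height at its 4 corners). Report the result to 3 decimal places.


height_mm = gray/255 × 0.92; cell vol = 2.55² × mean(4 corners)
unit = 2.55² × 0.92 / (4×255) = 0.005865 mm³ per gray-sum
row 0: Σ corner-gray over 10 cells = 3756  → 22.0289
row 1: Σ corner-gray over 10 cells = 4407  → 25.8471
row 2: Σ corner-gray over 10 cells = 5952  → 34.9085
row 3: Σ corner-gray over 10 cells = 6025  → 35.3366
row 4: Σ corner-gray over 10 cells = 4809  → 28.2048
Σ rows: total corner-gray = 24949  → 146.3259 mm³

146.326


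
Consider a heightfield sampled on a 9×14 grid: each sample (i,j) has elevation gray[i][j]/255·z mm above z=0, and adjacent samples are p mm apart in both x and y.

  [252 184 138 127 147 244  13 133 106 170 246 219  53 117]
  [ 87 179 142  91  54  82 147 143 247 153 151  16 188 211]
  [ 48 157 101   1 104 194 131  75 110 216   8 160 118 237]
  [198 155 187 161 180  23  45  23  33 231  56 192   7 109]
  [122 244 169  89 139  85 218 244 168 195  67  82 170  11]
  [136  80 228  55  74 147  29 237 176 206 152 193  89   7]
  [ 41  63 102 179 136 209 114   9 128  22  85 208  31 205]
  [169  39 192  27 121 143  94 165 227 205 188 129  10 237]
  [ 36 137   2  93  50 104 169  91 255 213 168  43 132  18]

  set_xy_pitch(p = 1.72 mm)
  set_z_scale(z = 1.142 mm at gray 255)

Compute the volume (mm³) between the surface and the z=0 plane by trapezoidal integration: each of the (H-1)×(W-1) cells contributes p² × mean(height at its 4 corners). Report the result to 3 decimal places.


height_mm = gray/255 × 1.142; cell vol = 1.72² × mean(4 corners)
unit = 1.72² × 1.142 / (4×255) = 0.00331225 mm³ per gray-sum
row 0: Σ corner-gray over 13 cells = 7413  → 24.5537
row 1: Σ corner-gray over 13 cells = 6519  → 21.5925
row 2: Σ corner-gray over 13 cells = 5928  → 19.6350
row 3: Σ corner-gray over 13 cells = 6766  → 22.4107
row 4: Σ corner-gray over 13 cells = 7348  → 24.3384
row 5: Σ corner-gray over 13 cells = 6293  → 20.8440
row 6: Σ corner-gray over 13 cells = 6304  → 20.8804
row 7: Σ corner-gray over 13 cells = 6454  → 21.3772
Σ rows: total corner-gray = 53025  → 175.6319 mm³

175.632


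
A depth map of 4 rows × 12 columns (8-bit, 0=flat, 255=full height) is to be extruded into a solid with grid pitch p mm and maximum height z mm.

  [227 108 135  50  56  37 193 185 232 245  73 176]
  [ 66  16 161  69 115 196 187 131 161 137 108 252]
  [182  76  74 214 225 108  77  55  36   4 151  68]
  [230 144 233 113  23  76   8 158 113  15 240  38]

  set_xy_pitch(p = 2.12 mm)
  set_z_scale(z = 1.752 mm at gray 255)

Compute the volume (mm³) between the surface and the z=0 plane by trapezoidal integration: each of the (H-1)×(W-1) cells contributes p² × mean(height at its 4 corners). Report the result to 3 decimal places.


height_mm = gray/255 × 1.752; cell vol = 2.12² × mean(4 corners)
unit = 2.12² × 1.752 / (4×255) = 0.00771979 mm³ per gray-sum
row 0: Σ corner-gray over 11 cells = 5911  → 45.6317
row 1: Σ corner-gray over 11 cells = 5170  → 39.9113
row 2: Σ corner-gray over 11 cells = 4804  → 37.0859
Σ rows: total corner-gray = 15885  → 122.6289 mm³

122.629
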